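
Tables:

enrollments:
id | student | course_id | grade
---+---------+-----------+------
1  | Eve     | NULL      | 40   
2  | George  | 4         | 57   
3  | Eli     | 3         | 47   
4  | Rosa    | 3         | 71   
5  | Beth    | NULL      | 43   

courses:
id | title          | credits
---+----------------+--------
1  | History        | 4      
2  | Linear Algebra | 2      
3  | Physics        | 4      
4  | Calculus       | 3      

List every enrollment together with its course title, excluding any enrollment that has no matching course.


INNER JOIN keeps only enrollments rows whose course_id matches an id in courses. Walk through each enrollment:
  - enrollment 1 (Eve): course_id=NULL, no match -> dropped
  - enrollment 2 (George): course_id=4 -> matches Calculus
  - enrollment 3 (Eli): course_id=3 -> matches Physics
  - enrollment 4 (Rosa): course_id=3 -> matches Physics
  - enrollment 5 (Beth): course_id=NULL, no match -> dropped
So 2 of 5 rows are dropped.

SQL:
SELECT a.student, b.title AS course
FROM enrollments a
INNER JOIN courses b ON a.course_id = b.id

Result:
student | course  
--------+---------
George  | Calculus
Eli     | Physics 
Rosa    | Physics 


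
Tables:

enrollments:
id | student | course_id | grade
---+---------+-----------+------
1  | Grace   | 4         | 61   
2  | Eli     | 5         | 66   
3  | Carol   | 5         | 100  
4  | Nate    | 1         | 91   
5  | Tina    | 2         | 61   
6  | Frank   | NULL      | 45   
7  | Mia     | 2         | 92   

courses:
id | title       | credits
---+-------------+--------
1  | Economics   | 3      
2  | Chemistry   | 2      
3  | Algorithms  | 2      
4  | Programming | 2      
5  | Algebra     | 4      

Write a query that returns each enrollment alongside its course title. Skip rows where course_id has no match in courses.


INNER JOIN keeps only enrollments rows whose course_id matches an id in courses. Walk through each enrollment:
  - enrollment 1 (Grace): course_id=4 -> matches Programming
  - enrollment 2 (Eli): course_id=5 -> matches Algebra
  - enrollment 3 (Carol): course_id=5 -> matches Algebra
  - enrollment 4 (Nate): course_id=1 -> matches Economics
  - enrollment 5 (Tina): course_id=2 -> matches Chemistry
  - enrollment 6 (Frank): course_id=NULL, no match -> dropped
  - enrollment 7 (Mia): course_id=2 -> matches Chemistry
So 1 of 7 rows is dropped.

SQL:
SELECT a.student, b.title AS course
FROM enrollments a
INNER JOIN courses b ON a.course_id = b.id

Result:
student | course     
--------+------------
Grace   | Programming
Eli     | Algebra    
Carol   | Algebra    
Nate    | Economics  
Tina    | Chemistry  
Mia     | Chemistry  


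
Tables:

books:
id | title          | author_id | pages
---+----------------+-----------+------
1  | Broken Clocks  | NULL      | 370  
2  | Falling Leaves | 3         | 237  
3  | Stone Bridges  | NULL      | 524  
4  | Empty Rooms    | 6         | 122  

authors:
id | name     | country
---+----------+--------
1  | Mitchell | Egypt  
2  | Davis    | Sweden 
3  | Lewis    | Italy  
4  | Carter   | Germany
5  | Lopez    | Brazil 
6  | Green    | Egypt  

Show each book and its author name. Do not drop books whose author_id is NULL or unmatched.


LEFT JOIN keeps every row from books (the left table); where author_id has no match in authors, the author columns become NULL. Walk through each book:
  - book 1 (Broken Clocks): author_id=NULL, no match -> kept with NULL
  - book 2 (Falling Leaves): author_id=3 -> matches Lewis
  - book 3 (Stone Bridges): author_id=NULL, no match -> kept with NULL
  - book 4 (Empty Rooms): author_id=6 -> matches Green
All 4 rows appear; 2 have NULL author.

SQL:
SELECT a.title, b.name AS author
FROM books a
LEFT JOIN authors b ON a.author_id = b.id

Result:
title          | author
---------------+-------
Broken Clocks  | NULL  
Falling Leaves | Lewis 
Stone Bridges  | NULL  
Empty Rooms    | Green 


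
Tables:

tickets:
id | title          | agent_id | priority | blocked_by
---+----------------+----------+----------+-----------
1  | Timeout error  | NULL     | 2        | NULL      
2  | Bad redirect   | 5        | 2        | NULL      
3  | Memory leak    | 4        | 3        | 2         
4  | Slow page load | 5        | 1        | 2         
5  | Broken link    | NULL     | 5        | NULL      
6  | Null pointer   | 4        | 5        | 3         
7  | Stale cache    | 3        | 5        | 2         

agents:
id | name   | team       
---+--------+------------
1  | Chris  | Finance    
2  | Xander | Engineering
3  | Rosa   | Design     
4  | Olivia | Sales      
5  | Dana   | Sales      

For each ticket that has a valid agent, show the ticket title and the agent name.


INNER JOIN keeps only tickets rows whose agent_id matches an id in agents. Walk through each ticket:
  - ticket 1 (Timeout error): agent_id=NULL, no match -> dropped
  - ticket 2 (Bad redirect): agent_id=5 -> matches Dana
  - ticket 3 (Memory leak): agent_id=4 -> matches Olivia
  - ticket 4 (Slow page load): agent_id=5 -> matches Dana
  - ticket 5 (Broken link): agent_id=NULL, no match -> dropped
  - ticket 6 (Null pointer): agent_id=4 -> matches Olivia
  - ticket 7 (Stale cache): agent_id=3 -> matches Rosa
So 2 of 7 rows are dropped.

SQL:
SELECT a.title, b.name AS agent
FROM tickets a
INNER JOIN agents b ON a.agent_id = b.id

Result:
title          | agent 
---------------+-------
Bad redirect   | Dana  
Memory leak    | Olivia
Slow page load | Dana  
Null pointer   | Olivia
Stale cache    | Rosa  


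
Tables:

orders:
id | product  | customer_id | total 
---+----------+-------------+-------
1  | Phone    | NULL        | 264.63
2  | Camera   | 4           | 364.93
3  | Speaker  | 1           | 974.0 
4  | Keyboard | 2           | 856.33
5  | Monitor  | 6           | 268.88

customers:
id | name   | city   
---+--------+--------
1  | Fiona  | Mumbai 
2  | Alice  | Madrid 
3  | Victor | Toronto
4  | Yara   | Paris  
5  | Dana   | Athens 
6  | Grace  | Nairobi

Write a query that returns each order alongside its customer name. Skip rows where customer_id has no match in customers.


INNER JOIN keeps only orders rows whose customer_id matches an id in customers. Walk through each order:
  - order 1 (Phone): customer_id=NULL, no match -> dropped
  - order 2 (Camera): customer_id=4 -> matches Yara
  - order 3 (Speaker): customer_id=1 -> matches Fiona
  - order 4 (Keyboard): customer_id=2 -> matches Alice
  - order 5 (Monitor): customer_id=6 -> matches Grace
So 1 of 5 rows is dropped.

SQL:
SELECT a.product, b.name AS customer
FROM orders a
INNER JOIN customers b ON a.customer_id = b.id

Result:
product  | customer
---------+---------
Camera   | Yara    
Speaker  | Fiona   
Keyboard | Alice   
Monitor  | Grace   


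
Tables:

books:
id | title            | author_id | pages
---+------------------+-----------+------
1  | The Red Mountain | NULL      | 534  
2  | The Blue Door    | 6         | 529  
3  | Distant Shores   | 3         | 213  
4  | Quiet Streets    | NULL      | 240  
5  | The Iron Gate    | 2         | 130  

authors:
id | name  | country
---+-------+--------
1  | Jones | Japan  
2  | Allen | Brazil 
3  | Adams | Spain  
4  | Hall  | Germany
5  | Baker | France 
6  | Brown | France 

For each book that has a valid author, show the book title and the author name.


INNER JOIN keeps only books rows whose author_id matches an id in authors. Walk through each book:
  - book 1 (The Red Mountain): author_id=NULL, no match -> dropped
  - book 2 (The Blue Door): author_id=6 -> matches Brown
  - book 3 (Distant Shores): author_id=3 -> matches Adams
  - book 4 (Quiet Streets): author_id=NULL, no match -> dropped
  - book 5 (The Iron Gate): author_id=2 -> matches Allen
So 2 of 5 rows are dropped.

SQL:
SELECT a.title, b.name AS author
FROM books a
INNER JOIN authors b ON a.author_id = b.id

Result:
title          | author
---------------+-------
The Blue Door  | Brown 
Distant Shores | Adams 
The Iron Gate  | Allen 


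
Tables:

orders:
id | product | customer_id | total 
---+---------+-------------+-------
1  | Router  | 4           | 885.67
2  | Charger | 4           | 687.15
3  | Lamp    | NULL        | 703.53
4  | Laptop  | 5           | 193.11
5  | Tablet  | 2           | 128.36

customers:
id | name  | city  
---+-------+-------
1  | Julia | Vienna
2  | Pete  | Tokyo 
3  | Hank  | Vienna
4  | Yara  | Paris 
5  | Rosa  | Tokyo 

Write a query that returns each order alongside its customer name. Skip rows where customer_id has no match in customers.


INNER JOIN keeps only orders rows whose customer_id matches an id in customers. Walk through each order:
  - order 1 (Router): customer_id=4 -> matches Yara
  - order 2 (Charger): customer_id=4 -> matches Yara
  - order 3 (Lamp): customer_id=NULL, no match -> dropped
  - order 4 (Laptop): customer_id=5 -> matches Rosa
  - order 5 (Tablet): customer_id=2 -> matches Pete
So 1 of 5 rows is dropped.

SQL:
SELECT a.product, b.name AS customer
FROM orders a
INNER JOIN customers b ON a.customer_id = b.id

Result:
product | customer
--------+---------
Router  | Yara    
Charger | Yara    
Laptop  | Rosa    
Tablet  | Pete    


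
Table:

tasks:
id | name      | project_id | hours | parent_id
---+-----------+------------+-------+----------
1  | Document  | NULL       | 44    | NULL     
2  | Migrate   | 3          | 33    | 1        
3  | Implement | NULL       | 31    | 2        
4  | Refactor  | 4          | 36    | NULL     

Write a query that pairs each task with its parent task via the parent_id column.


This is a self-join: tasks is joined to a second copy of itself, matching each row's parent_id to another row's id. Use LEFT JOIN so rows with parent_id=NULL are kept.
  - task 1 (Document): parent_id=NULL -> NULL
  - task 2 (Migrate): parent_id=1 -> Document
  - task 3 (Implement): parent_id=2 -> Migrate
  - task 4 (Refactor): parent_id=NULL -> NULL

SQL:
SELECT a.name AS item, b.name AS parent
FROM tasks a
LEFT JOIN tasks b ON a.parent_id = b.id

Result:
item      | parent  
----------+---------
Document  | NULL    
Migrate   | Document
Implement | Migrate 
Refactor  | NULL    


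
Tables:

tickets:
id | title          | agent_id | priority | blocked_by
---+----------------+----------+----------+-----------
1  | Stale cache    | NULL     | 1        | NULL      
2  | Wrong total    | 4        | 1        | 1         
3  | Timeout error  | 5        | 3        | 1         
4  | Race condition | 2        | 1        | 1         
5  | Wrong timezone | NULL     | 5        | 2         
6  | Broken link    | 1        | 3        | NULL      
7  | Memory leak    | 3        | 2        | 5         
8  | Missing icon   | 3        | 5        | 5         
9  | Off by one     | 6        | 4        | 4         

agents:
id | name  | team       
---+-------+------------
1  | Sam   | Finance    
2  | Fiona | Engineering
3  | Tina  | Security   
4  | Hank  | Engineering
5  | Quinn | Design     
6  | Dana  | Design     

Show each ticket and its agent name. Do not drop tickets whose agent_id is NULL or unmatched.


LEFT JOIN keeps every row from tickets (the left table); where agent_id has no match in agents, the agent columns become NULL. Walk through each ticket:
  - ticket 1 (Stale cache): agent_id=NULL, no match -> kept with NULL
  - ticket 2 (Wrong total): agent_id=4 -> matches Hank
  - ticket 3 (Timeout error): agent_id=5 -> matches Quinn
  - ticket 4 (Race condition): agent_id=2 -> matches Fiona
  - ticket 5 (Wrong timezone): agent_id=NULL, no match -> kept with NULL
  - ticket 6 (Broken link): agent_id=1 -> matches Sam
  - ticket 7 (Memory leak): agent_id=3 -> matches Tina
  - ticket 8 (Missing icon): agent_id=3 -> matches Tina
  - ticket 9 (Off by one): agent_id=6 -> matches Dana
All 9 rows appear; 2 have NULL agent.

SQL:
SELECT a.title, b.name AS agent
FROM tickets a
LEFT JOIN agents b ON a.agent_id = b.id

Result:
title          | agent
---------------+------
Stale cache    | NULL 
Wrong total    | Hank 
Timeout error  | Quinn
Race condition | Fiona
Wrong timezone | NULL 
Broken link    | Sam  
Memory leak    | Tina 
Missing icon   | Tina 
Off by one     | Dana 


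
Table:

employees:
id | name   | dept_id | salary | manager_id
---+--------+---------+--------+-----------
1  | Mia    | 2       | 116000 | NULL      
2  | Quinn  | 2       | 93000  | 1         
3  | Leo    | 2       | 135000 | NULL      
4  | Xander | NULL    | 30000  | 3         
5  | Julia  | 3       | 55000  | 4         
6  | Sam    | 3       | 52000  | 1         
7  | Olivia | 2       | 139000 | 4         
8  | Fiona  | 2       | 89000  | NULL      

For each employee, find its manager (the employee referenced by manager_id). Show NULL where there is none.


This is a self-join: employees is joined to a second copy of itself, matching each row's manager_id to another row's id. Use LEFT JOIN so rows with manager_id=NULL are kept.
  - employee 1 (Mia): manager_id=NULL -> NULL
  - employee 2 (Quinn): manager_id=1 -> Mia
  - employee 3 (Leo): manager_id=NULL -> NULL
  - employee 4 (Xander): manager_id=3 -> Leo
  - employee 5 (Julia): manager_id=4 -> Xander
  - employee 6 (Sam): manager_id=1 -> Mia
  - employee 7 (Olivia): manager_id=4 -> Xander
  - employee 8 (Fiona): manager_id=NULL -> NULL

SQL:
SELECT a.name AS item, b.name AS manager
FROM employees a
LEFT JOIN employees b ON a.manager_id = b.id

Result:
item   | manager
-------+--------
Mia    | NULL   
Quinn  | Mia    
Leo    | NULL   
Xander | Leo    
Julia  | Xander 
Sam    | Mia    
Olivia | Xander 
Fiona  | NULL   


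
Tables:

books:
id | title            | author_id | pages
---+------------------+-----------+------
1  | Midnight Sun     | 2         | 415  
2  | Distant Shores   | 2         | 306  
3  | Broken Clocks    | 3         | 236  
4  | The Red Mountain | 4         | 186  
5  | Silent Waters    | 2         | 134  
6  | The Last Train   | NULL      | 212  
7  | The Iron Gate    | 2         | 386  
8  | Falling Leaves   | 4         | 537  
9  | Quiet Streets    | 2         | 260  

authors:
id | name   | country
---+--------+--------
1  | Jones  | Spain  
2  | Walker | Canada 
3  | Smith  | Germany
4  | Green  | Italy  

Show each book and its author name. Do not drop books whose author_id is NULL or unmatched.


LEFT JOIN keeps every row from books (the left table); where author_id has no match in authors, the author columns become NULL. Walk through each book:
  - book 1 (Midnight Sun): author_id=2 -> matches Walker
  - book 2 (Distant Shores): author_id=2 -> matches Walker
  - book 3 (Broken Clocks): author_id=3 -> matches Smith
  - book 4 (The Red Mountain): author_id=4 -> matches Green
  - book 5 (Silent Waters): author_id=2 -> matches Walker
  - book 6 (The Last Train): author_id=NULL, no match -> kept with NULL
  - book 7 (The Iron Gate): author_id=2 -> matches Walker
  - book 8 (Falling Leaves): author_id=4 -> matches Green
  - book 9 (Quiet Streets): author_id=2 -> matches Walker
All 9 rows appear; 1 has NULL author.

SQL:
SELECT a.title, b.name AS author
FROM books a
LEFT JOIN authors b ON a.author_id = b.id

Result:
title            | author
-----------------+-------
Midnight Sun     | Walker
Distant Shores   | Walker
Broken Clocks    | Smith 
The Red Mountain | Green 
Silent Waters    | Walker
The Last Train   | NULL  
The Iron Gate    | Walker
Falling Leaves   | Green 
Quiet Streets    | Walker


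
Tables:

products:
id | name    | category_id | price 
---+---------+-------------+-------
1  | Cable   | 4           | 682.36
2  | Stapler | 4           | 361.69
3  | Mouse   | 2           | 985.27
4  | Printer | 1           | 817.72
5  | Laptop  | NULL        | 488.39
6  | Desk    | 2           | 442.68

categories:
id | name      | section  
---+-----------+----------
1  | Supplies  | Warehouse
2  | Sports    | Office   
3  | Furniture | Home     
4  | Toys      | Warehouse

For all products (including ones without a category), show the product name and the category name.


LEFT JOIN keeps every row from products (the left table); where category_id has no match in categories, the category columns become NULL. Walk through each product:
  - product 1 (Cable): category_id=4 -> matches Toys
  - product 2 (Stapler): category_id=4 -> matches Toys
  - product 3 (Mouse): category_id=2 -> matches Sports
  - product 4 (Printer): category_id=1 -> matches Supplies
  - product 5 (Laptop): category_id=NULL, no match -> kept with NULL
  - product 6 (Desk): category_id=2 -> matches Sports
All 6 rows appear; 1 has NULL category.

SQL:
SELECT a.name, b.name AS category
FROM products a
LEFT JOIN categories b ON a.category_id = b.id

Result:
name    | category
--------+---------
Cable   | Toys    
Stapler | Toys    
Mouse   | Sports  
Printer | Supplies
Laptop  | NULL    
Desk    | Sports  


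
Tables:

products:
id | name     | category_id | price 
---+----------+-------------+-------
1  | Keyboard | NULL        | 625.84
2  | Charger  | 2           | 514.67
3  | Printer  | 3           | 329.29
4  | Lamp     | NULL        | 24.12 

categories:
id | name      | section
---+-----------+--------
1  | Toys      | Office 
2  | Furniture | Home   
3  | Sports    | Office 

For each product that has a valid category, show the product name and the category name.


INNER JOIN keeps only products rows whose category_id matches an id in categories. Walk through each product:
  - product 1 (Keyboard): category_id=NULL, no match -> dropped
  - product 2 (Charger): category_id=2 -> matches Furniture
  - product 3 (Printer): category_id=3 -> matches Sports
  - product 4 (Lamp): category_id=NULL, no match -> dropped
So 2 of 4 rows are dropped.

SQL:
SELECT a.name, b.name AS category
FROM products a
INNER JOIN categories b ON a.category_id = b.id

Result:
name    | category 
--------+----------
Charger | Furniture
Printer | Sports   


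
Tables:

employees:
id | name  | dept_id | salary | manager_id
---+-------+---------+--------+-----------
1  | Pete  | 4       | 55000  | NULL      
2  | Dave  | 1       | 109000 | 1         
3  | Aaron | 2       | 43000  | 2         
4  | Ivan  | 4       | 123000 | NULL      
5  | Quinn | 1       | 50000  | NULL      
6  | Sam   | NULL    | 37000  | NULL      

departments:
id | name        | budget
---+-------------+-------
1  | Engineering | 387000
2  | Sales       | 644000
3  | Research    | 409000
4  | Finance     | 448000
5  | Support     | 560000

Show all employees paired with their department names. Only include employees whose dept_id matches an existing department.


INNER JOIN keeps only employees rows whose dept_id matches an id in departments. Walk through each employee:
  - employee 1 (Pete): dept_id=4 -> matches Finance
  - employee 2 (Dave): dept_id=1 -> matches Engineering
  - employee 3 (Aaron): dept_id=2 -> matches Sales
  - employee 4 (Ivan): dept_id=4 -> matches Finance
  - employee 5 (Quinn): dept_id=1 -> matches Engineering
  - employee 6 (Sam): dept_id=NULL, no match -> dropped
So 1 of 6 rows is dropped.

SQL:
SELECT a.name, b.name AS department
FROM employees a
INNER JOIN departments b ON a.dept_id = b.id

Result:
name  | department 
------+------------
Pete  | Finance    
Dave  | Engineering
Aaron | Sales      
Ivan  | Finance    
Quinn | Engineering


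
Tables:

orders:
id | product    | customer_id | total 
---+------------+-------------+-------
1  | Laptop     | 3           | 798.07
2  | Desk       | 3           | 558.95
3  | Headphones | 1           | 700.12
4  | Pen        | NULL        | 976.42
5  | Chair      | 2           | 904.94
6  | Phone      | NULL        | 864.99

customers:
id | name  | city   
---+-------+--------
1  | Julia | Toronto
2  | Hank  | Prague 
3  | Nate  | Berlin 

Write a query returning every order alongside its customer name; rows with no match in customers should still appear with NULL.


LEFT JOIN keeps every row from orders (the left table); where customer_id has no match in customers, the customer columns become NULL. Walk through each order:
  - order 1 (Laptop): customer_id=3 -> matches Nate
  - order 2 (Desk): customer_id=3 -> matches Nate
  - order 3 (Headphones): customer_id=1 -> matches Julia
  - order 4 (Pen): customer_id=NULL, no match -> kept with NULL
  - order 5 (Chair): customer_id=2 -> matches Hank
  - order 6 (Phone): customer_id=NULL, no match -> kept with NULL
All 6 rows appear; 2 have NULL customer.

SQL:
SELECT a.product, b.name AS customer
FROM orders a
LEFT JOIN customers b ON a.customer_id = b.id

Result:
product    | customer
-----------+---------
Laptop     | Nate    
Desk       | Nate    
Headphones | Julia   
Pen        | NULL    
Chair      | Hank    
Phone      | NULL    


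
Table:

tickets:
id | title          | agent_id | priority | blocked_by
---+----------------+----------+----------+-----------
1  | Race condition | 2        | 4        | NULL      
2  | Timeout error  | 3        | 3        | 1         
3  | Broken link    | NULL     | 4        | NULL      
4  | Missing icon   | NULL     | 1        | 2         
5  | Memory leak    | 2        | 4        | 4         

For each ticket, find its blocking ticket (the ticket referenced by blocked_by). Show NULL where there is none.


This is a self-join: tickets is joined to a second copy of itself, matching each row's blocked_by to another row's id. Use LEFT JOIN so rows with blocked_by=NULL are kept.
  - ticket 1 (Race condition): blocked_by=NULL -> NULL
  - ticket 2 (Timeout error): blocked_by=1 -> Race condition
  - ticket 3 (Broken link): blocked_by=NULL -> NULL
  - ticket 4 (Missing icon): blocked_by=2 -> Timeout error
  - ticket 5 (Memory leak): blocked_by=4 -> Missing icon

SQL:
SELECT a.title AS item, b.title AS blocked_by
FROM tickets a
LEFT JOIN tickets b ON a.blocked_by = b.id

Result:
item           | blocked_by    
---------------+---------------
Race condition | NULL          
Timeout error  | Race condition
Broken link    | NULL          
Missing icon   | Timeout error 
Memory leak    | Missing icon  


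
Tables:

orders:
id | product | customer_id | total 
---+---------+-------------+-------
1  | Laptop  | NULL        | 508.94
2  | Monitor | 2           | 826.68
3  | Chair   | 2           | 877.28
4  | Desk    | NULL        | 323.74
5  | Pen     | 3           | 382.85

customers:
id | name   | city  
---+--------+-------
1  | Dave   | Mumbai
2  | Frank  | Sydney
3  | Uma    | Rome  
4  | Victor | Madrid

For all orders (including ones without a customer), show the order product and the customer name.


LEFT JOIN keeps every row from orders (the left table); where customer_id has no match in customers, the customer columns become NULL. Walk through each order:
  - order 1 (Laptop): customer_id=NULL, no match -> kept with NULL
  - order 2 (Monitor): customer_id=2 -> matches Frank
  - order 3 (Chair): customer_id=2 -> matches Frank
  - order 4 (Desk): customer_id=NULL, no match -> kept with NULL
  - order 5 (Pen): customer_id=3 -> matches Uma
All 5 rows appear; 2 have NULL customer.

SQL:
SELECT a.product, b.name AS customer
FROM orders a
LEFT JOIN customers b ON a.customer_id = b.id

Result:
product | customer
--------+---------
Laptop  | NULL    
Monitor | Frank   
Chair   | Frank   
Desk    | NULL    
Pen     | Uma     


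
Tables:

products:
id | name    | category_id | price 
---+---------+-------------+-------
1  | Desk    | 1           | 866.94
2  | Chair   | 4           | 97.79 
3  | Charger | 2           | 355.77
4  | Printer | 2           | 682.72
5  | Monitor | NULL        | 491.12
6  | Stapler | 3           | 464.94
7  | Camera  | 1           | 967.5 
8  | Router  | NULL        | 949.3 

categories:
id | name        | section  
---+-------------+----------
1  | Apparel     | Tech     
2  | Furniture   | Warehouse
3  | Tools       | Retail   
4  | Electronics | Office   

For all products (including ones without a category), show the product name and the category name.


LEFT JOIN keeps every row from products (the left table); where category_id has no match in categories, the category columns become NULL. Walk through each product:
  - product 1 (Desk): category_id=1 -> matches Apparel
  - product 2 (Chair): category_id=4 -> matches Electronics
  - product 3 (Charger): category_id=2 -> matches Furniture
  - product 4 (Printer): category_id=2 -> matches Furniture
  - product 5 (Monitor): category_id=NULL, no match -> kept with NULL
  - product 6 (Stapler): category_id=3 -> matches Tools
  - product 7 (Camera): category_id=1 -> matches Apparel
  - product 8 (Router): category_id=NULL, no match -> kept with NULL
All 8 rows appear; 2 have NULL category.

SQL:
SELECT a.name, b.name AS category
FROM products a
LEFT JOIN categories b ON a.category_id = b.id

Result:
name    | category   
--------+------------
Desk    | Apparel    
Chair   | Electronics
Charger | Furniture  
Printer | Furniture  
Monitor | NULL       
Stapler | Tools      
Camera  | Apparel    
Router  | NULL       


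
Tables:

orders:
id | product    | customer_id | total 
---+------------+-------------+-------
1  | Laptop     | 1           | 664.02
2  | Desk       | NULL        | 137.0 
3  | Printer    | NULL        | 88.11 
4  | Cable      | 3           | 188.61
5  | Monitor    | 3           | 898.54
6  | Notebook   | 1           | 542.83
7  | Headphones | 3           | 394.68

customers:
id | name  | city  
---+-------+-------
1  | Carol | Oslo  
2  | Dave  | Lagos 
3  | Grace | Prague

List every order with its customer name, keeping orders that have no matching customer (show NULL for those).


LEFT JOIN keeps every row from orders (the left table); where customer_id has no match in customers, the customer columns become NULL. Walk through each order:
  - order 1 (Laptop): customer_id=1 -> matches Carol
  - order 2 (Desk): customer_id=NULL, no match -> kept with NULL
  - order 3 (Printer): customer_id=NULL, no match -> kept with NULL
  - order 4 (Cable): customer_id=3 -> matches Grace
  - order 5 (Monitor): customer_id=3 -> matches Grace
  - order 6 (Notebook): customer_id=1 -> matches Carol
  - order 7 (Headphones): customer_id=3 -> matches Grace
All 7 rows appear; 2 have NULL customer.

SQL:
SELECT a.product, b.name AS customer
FROM orders a
LEFT JOIN customers b ON a.customer_id = b.id

Result:
product    | customer
-----------+---------
Laptop     | Carol   
Desk       | NULL    
Printer    | NULL    
Cable      | Grace   
Monitor    | Grace   
Notebook   | Carol   
Headphones | Grace   


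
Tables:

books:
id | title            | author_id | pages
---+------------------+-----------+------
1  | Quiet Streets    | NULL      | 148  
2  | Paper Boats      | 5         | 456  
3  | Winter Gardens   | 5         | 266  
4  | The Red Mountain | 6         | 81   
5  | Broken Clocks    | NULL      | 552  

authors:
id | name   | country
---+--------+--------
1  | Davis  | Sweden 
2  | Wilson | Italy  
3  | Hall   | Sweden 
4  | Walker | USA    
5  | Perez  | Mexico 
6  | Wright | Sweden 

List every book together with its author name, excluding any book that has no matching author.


INNER JOIN keeps only books rows whose author_id matches an id in authors. Walk through each book:
  - book 1 (Quiet Streets): author_id=NULL, no match -> dropped
  - book 2 (Paper Boats): author_id=5 -> matches Perez
  - book 3 (Winter Gardens): author_id=5 -> matches Perez
  - book 4 (The Red Mountain): author_id=6 -> matches Wright
  - book 5 (Broken Clocks): author_id=NULL, no match -> dropped
So 2 of 5 rows are dropped.

SQL:
SELECT a.title, b.name AS author
FROM books a
INNER JOIN authors b ON a.author_id = b.id

Result:
title            | author
-----------------+-------
Paper Boats      | Perez 
Winter Gardens   | Perez 
The Red Mountain | Wright


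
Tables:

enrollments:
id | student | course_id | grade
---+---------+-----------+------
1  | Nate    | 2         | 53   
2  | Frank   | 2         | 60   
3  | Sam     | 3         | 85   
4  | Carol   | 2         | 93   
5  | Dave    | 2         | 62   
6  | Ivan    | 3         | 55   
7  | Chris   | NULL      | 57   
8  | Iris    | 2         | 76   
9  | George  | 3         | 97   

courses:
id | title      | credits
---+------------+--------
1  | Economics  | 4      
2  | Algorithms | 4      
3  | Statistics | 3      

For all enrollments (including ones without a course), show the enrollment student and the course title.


LEFT JOIN keeps every row from enrollments (the left table); where course_id has no match in courses, the course columns become NULL. Walk through each enrollment:
  - enrollment 1 (Nate): course_id=2 -> matches Algorithms
  - enrollment 2 (Frank): course_id=2 -> matches Algorithms
  - enrollment 3 (Sam): course_id=3 -> matches Statistics
  - enrollment 4 (Carol): course_id=2 -> matches Algorithms
  - enrollment 5 (Dave): course_id=2 -> matches Algorithms
  - enrollment 6 (Ivan): course_id=3 -> matches Statistics
  - enrollment 7 (Chris): course_id=NULL, no match -> kept with NULL
  - enrollment 8 (Iris): course_id=2 -> matches Algorithms
  - enrollment 9 (George): course_id=3 -> matches Statistics
All 9 rows appear; 1 has NULL course.

SQL:
SELECT a.student, b.title AS course
FROM enrollments a
LEFT JOIN courses b ON a.course_id = b.id

Result:
student | course    
--------+-----------
Nate    | Algorithms
Frank   | Algorithms
Sam     | Statistics
Carol   | Algorithms
Dave    | Algorithms
Ivan    | Statistics
Chris   | NULL      
Iris    | Algorithms
George  | Statistics


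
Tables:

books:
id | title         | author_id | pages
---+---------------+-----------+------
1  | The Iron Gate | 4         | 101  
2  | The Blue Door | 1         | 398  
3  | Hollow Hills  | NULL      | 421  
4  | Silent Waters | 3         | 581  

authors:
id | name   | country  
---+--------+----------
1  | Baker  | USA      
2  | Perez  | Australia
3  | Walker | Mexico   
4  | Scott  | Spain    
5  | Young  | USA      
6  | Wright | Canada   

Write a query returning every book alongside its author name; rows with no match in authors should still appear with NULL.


LEFT JOIN keeps every row from books (the left table); where author_id has no match in authors, the author columns become NULL. Walk through each book:
  - book 1 (The Iron Gate): author_id=4 -> matches Scott
  - book 2 (The Blue Door): author_id=1 -> matches Baker
  - book 3 (Hollow Hills): author_id=NULL, no match -> kept with NULL
  - book 4 (Silent Waters): author_id=3 -> matches Walker
All 4 rows appear; 1 has NULL author.

SQL:
SELECT a.title, b.name AS author
FROM books a
LEFT JOIN authors b ON a.author_id = b.id

Result:
title         | author
--------------+-------
The Iron Gate | Scott 
The Blue Door | Baker 
Hollow Hills  | NULL  
Silent Waters | Walker


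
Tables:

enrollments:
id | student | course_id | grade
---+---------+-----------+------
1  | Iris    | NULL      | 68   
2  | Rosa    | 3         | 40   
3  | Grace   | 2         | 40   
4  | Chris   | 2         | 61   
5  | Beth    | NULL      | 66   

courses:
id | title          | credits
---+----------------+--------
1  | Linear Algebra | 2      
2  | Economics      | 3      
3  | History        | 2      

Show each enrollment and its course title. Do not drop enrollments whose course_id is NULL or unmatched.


LEFT JOIN keeps every row from enrollments (the left table); where course_id has no match in courses, the course columns become NULL. Walk through each enrollment:
  - enrollment 1 (Iris): course_id=NULL, no match -> kept with NULL
  - enrollment 2 (Rosa): course_id=3 -> matches History
  - enrollment 3 (Grace): course_id=2 -> matches Economics
  - enrollment 4 (Chris): course_id=2 -> matches Economics
  - enrollment 5 (Beth): course_id=NULL, no match -> kept with NULL
All 5 rows appear; 2 have NULL course.

SQL:
SELECT a.student, b.title AS course
FROM enrollments a
LEFT JOIN courses b ON a.course_id = b.id

Result:
student | course   
--------+----------
Iris    | NULL     
Rosa    | History  
Grace   | Economics
Chris   | Economics
Beth    | NULL     


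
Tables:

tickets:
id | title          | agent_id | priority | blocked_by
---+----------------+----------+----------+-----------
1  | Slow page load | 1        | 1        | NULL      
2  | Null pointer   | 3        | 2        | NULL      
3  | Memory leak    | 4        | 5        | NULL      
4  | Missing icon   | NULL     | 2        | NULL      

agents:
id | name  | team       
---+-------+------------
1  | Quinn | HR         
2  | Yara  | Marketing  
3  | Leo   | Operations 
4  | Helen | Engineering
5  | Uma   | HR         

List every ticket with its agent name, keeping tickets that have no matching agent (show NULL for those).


LEFT JOIN keeps every row from tickets (the left table); where agent_id has no match in agents, the agent columns become NULL. Walk through each ticket:
  - ticket 1 (Slow page load): agent_id=1 -> matches Quinn
  - ticket 2 (Null pointer): agent_id=3 -> matches Leo
  - ticket 3 (Memory leak): agent_id=4 -> matches Helen
  - ticket 4 (Missing icon): agent_id=NULL, no match -> kept with NULL
All 4 rows appear; 1 has NULL agent.

SQL:
SELECT a.title, b.name AS agent
FROM tickets a
LEFT JOIN agents b ON a.agent_id = b.id

Result:
title          | agent
---------------+------
Slow page load | Quinn
Null pointer   | Leo  
Memory leak    | Helen
Missing icon   | NULL 


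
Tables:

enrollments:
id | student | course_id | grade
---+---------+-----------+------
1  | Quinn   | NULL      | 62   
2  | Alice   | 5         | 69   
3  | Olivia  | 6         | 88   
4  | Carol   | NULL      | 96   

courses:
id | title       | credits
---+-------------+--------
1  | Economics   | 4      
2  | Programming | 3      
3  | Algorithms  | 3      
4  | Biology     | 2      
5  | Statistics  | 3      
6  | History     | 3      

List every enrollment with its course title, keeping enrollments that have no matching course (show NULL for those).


LEFT JOIN keeps every row from enrollments (the left table); where course_id has no match in courses, the course columns become NULL. Walk through each enrollment:
  - enrollment 1 (Quinn): course_id=NULL, no match -> kept with NULL
  - enrollment 2 (Alice): course_id=5 -> matches Statistics
  - enrollment 3 (Olivia): course_id=6 -> matches History
  - enrollment 4 (Carol): course_id=NULL, no match -> kept with NULL
All 4 rows appear; 2 have NULL course.

SQL:
SELECT a.student, b.title AS course
FROM enrollments a
LEFT JOIN courses b ON a.course_id = b.id

Result:
student | course    
--------+-----------
Quinn   | NULL      
Alice   | Statistics
Olivia  | History   
Carol   | NULL      


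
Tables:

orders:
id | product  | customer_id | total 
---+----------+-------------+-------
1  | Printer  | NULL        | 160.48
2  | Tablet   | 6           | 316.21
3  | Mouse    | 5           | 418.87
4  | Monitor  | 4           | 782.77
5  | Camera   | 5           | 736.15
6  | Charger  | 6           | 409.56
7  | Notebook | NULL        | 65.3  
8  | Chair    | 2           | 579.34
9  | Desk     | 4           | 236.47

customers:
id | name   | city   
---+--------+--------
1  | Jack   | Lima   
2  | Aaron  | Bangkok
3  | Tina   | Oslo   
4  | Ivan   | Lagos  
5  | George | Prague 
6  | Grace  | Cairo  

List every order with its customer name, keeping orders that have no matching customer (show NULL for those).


LEFT JOIN keeps every row from orders (the left table); where customer_id has no match in customers, the customer columns become NULL. Walk through each order:
  - order 1 (Printer): customer_id=NULL, no match -> kept with NULL
  - order 2 (Tablet): customer_id=6 -> matches Grace
  - order 3 (Mouse): customer_id=5 -> matches George
  - order 4 (Monitor): customer_id=4 -> matches Ivan
  - order 5 (Camera): customer_id=5 -> matches George
  - order 6 (Charger): customer_id=6 -> matches Grace
  - order 7 (Notebook): customer_id=NULL, no match -> kept with NULL
  - order 8 (Chair): customer_id=2 -> matches Aaron
  - order 9 (Desk): customer_id=4 -> matches Ivan
All 9 rows appear; 2 have NULL customer.

SQL:
SELECT a.product, b.name AS customer
FROM orders a
LEFT JOIN customers b ON a.customer_id = b.id

Result:
product  | customer
---------+---------
Printer  | NULL    
Tablet   | Grace   
Mouse    | George  
Monitor  | Ivan    
Camera   | George  
Charger  | Grace   
Notebook | NULL    
Chair    | Aaron   
Desk     | Ivan    


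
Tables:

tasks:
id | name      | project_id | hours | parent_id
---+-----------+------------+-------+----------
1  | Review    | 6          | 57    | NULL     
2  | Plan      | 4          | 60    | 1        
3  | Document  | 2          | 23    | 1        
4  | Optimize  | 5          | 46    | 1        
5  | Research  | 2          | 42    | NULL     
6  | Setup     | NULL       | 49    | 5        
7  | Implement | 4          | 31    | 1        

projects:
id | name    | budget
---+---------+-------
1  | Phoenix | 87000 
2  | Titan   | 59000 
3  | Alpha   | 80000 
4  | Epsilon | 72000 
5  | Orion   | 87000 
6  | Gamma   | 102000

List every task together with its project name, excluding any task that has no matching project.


INNER JOIN keeps only tasks rows whose project_id matches an id in projects. Walk through each task:
  - task 1 (Review): project_id=6 -> matches Gamma
  - task 2 (Plan): project_id=4 -> matches Epsilon
  - task 3 (Document): project_id=2 -> matches Titan
  - task 4 (Optimize): project_id=5 -> matches Orion
  - task 5 (Research): project_id=2 -> matches Titan
  - task 6 (Setup): project_id=NULL, no match -> dropped
  - task 7 (Implement): project_id=4 -> matches Epsilon
So 1 of 7 rows is dropped.

SQL:
SELECT a.name, b.name AS project
FROM tasks a
INNER JOIN projects b ON a.project_id = b.id

Result:
name      | project
----------+--------
Review    | Gamma  
Plan      | Epsilon
Document  | Titan  
Optimize  | Orion  
Research  | Titan  
Implement | Epsilon


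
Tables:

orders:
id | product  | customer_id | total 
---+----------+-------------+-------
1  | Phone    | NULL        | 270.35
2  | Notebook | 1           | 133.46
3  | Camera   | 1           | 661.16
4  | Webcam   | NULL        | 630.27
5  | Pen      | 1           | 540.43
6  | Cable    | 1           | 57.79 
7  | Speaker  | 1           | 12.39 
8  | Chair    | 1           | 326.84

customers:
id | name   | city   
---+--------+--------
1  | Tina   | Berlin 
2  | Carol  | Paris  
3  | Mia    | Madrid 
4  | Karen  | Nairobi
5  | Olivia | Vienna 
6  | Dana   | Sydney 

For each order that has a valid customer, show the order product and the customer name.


INNER JOIN keeps only orders rows whose customer_id matches an id in customers. Walk through each order:
  - order 1 (Phone): customer_id=NULL, no match -> dropped
  - order 2 (Notebook): customer_id=1 -> matches Tina
  - order 3 (Camera): customer_id=1 -> matches Tina
  - order 4 (Webcam): customer_id=NULL, no match -> dropped
  - order 5 (Pen): customer_id=1 -> matches Tina
  - order 6 (Cable): customer_id=1 -> matches Tina
  - order 7 (Speaker): customer_id=1 -> matches Tina
  - order 8 (Chair): customer_id=1 -> matches Tina
So 2 of 8 rows are dropped.

SQL:
SELECT a.product, b.name AS customer
FROM orders a
INNER JOIN customers b ON a.customer_id = b.id

Result:
product  | customer
---------+---------
Notebook | Tina    
Camera   | Tina    
Pen      | Tina    
Cable    | Tina    
Speaker  | Tina    
Chair    | Tina    


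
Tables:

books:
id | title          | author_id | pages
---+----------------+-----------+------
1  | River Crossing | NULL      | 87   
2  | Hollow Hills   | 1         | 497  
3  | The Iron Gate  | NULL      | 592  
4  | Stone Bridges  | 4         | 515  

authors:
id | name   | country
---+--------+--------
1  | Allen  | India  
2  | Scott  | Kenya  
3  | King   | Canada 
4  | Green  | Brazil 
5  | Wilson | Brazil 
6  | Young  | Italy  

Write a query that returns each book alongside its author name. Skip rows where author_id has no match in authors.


INNER JOIN keeps only books rows whose author_id matches an id in authors. Walk through each book:
  - book 1 (River Crossing): author_id=NULL, no match -> dropped
  - book 2 (Hollow Hills): author_id=1 -> matches Allen
  - book 3 (The Iron Gate): author_id=NULL, no match -> dropped
  - book 4 (Stone Bridges): author_id=4 -> matches Green
So 2 of 4 rows are dropped.

SQL:
SELECT a.title, b.name AS author
FROM books a
INNER JOIN authors b ON a.author_id = b.id

Result:
title         | author
--------------+-------
Hollow Hills  | Allen 
Stone Bridges | Green 


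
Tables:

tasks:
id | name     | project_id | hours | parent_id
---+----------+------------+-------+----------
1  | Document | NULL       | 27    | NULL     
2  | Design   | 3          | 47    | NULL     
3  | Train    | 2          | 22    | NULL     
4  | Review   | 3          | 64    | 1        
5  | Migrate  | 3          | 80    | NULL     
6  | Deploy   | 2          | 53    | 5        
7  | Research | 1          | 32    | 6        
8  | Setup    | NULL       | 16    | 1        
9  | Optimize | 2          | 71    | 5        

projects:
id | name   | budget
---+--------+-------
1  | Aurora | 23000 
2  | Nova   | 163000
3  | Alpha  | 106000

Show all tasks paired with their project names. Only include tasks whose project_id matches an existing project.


INNER JOIN keeps only tasks rows whose project_id matches an id in projects. Walk through each task:
  - task 1 (Document): project_id=NULL, no match -> dropped
  - task 2 (Design): project_id=3 -> matches Alpha
  - task 3 (Train): project_id=2 -> matches Nova
  - task 4 (Review): project_id=3 -> matches Alpha
  - task 5 (Migrate): project_id=3 -> matches Alpha
  - task 6 (Deploy): project_id=2 -> matches Nova
  - task 7 (Research): project_id=1 -> matches Aurora
  - task 8 (Setup): project_id=NULL, no match -> dropped
  - task 9 (Optimize): project_id=2 -> matches Nova
So 2 of 9 rows are dropped.

SQL:
SELECT a.name, b.name AS project
FROM tasks a
INNER JOIN projects b ON a.project_id = b.id

Result:
name     | project
---------+--------
Design   | Alpha  
Train    | Nova   
Review   | Alpha  
Migrate  | Alpha  
Deploy   | Nova   
Research | Aurora 
Optimize | Nova   
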